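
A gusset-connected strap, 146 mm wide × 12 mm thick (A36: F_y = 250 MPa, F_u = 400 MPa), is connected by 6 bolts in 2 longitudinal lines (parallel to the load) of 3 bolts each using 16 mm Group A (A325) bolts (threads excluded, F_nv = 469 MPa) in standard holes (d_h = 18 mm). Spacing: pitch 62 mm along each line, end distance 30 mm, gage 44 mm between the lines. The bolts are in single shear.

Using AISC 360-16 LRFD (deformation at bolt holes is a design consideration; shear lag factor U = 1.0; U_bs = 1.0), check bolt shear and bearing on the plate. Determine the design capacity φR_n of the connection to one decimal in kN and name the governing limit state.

424.3 kN (bolt shear governs)

Bolt shear: A_b = π(16)²/4 = 201.06 mm². φR_n = 0.75 × 469 × 201.06 × 6 × 1 = 424.3 kN.
Bearing (12 mm plate, F_u = 400 MPa): end bolts L_c = 30 − 18/2 = 21, R_n = min(1.2×21×12×400, 2.4×16×12×400) = 120.96 kN/bolt; interior L_c = 62 − 18 = 44, R_n = 184.32 kN/bolt. φR_n = 0.75 × (2×120.96 + 4×184.32) = 734.4 kN.
Governing: min(424.3, 734.4) = 424.3 kN → bolt shear.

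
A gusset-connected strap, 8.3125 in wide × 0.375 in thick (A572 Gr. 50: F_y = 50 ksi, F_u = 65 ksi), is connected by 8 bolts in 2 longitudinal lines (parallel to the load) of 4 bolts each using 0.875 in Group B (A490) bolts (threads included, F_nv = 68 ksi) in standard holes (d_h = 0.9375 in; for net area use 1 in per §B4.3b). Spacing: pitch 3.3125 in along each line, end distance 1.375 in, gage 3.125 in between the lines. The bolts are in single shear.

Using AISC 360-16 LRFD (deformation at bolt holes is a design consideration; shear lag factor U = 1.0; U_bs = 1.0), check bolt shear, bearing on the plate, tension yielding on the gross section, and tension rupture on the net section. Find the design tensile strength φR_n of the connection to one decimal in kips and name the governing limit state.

115.4 kips (net-section rupture governs)

Bolt shear: A_b = π(0.875)²/4 = 0.60132 in². φR_n = 0.75 × 68 × 0.60132 × 8 × 1 = 245.3 kips.
Bearing (0.375 in plate, F_u = 65 ksi): end bolts L_c = 1.375 − 0.9375/2 = 0.90625, R_n = min(1.2×0.90625×0.375×65, 2.4×0.875×0.375×65) = 26.508 kips/bolt; interior L_c = 3.3125 − 0.9375 = 2.375, R_n = 51.188 kips/bolt. φR_n = 0.75 × (2×26.508 + 6×51.188) = 270.1 kips.
Tension yield (gross): A_g = 8.3125×0.375 = 3.1172 in². φR_n = 0.90 × 50 × 3.1172 = 140.3 kips.
Tension rupture (net): A_n = (8.3125 − 2×1)×0.375 = 2.3672 in² (U = 1.0, A_e = A_n). φR_n = 0.75 × 65 × 2.3672 = 115.4 kips.
Governing: min(245.3, 270.1, 140.3, 115.4) = 115.4 kips → net-section rupture.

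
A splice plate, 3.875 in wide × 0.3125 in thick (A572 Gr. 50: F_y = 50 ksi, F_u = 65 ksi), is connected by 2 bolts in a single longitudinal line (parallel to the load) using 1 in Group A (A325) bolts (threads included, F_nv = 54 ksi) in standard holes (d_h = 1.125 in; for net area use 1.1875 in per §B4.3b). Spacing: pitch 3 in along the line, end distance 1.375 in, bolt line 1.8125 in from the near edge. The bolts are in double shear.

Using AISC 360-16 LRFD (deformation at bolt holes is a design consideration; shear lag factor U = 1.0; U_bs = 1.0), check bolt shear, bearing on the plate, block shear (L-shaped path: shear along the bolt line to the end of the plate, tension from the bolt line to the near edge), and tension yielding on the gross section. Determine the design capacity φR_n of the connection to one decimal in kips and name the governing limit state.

Bolt shear: A_b = π(1)²/4 = 0.7854 in². φR_n = 0.75 × 54 × 0.7854 × 2 × 2 = 127.2 kips.
Bearing (0.3125 in plate, F_u = 65 ksi): end bolts L_c = 1.375 − 1.125/2 = 0.8125, R_n = min(1.2×0.8125×0.3125×65, 2.4×1×0.3125×65) = 19.805 kips/bolt; interior L_c = 3 − 1.125 = 1.875, R_n = 45.703 kips/bolt. φR_n = 0.75 × (1×19.805 + 1×45.703) = 49.1 kips.
Block shear: shear path 1×[1.375+1×3] = 1×4.375 in, A_gv = 1.3672, A_nv = 1×(4.375 − 1.5×1.1875)×0.3125 = 0.81055 in²; tension to near edge: (1.8125 − 0.5×1.1875)×0.3125 = 0.38086 in². R_n = min(0.6×65×0.81055, 0.6×50×1.3672) + 1.0×65×0.38086 = min(31.611, 41.016) + 24.756 = 56.367 kips. φR_n = 0.75 × 56.367 = 42.3 kips.
Tension yield (gross): A_g = 3.875×0.3125 = 1.2109 in². φR_n = 0.90 × 50 × 1.2109 = 54.5 kips.
Governing: min(127.2, 49.1, 42.3, 54.5) = 42.3 kips → block shear.

42.3 kips (block shear governs)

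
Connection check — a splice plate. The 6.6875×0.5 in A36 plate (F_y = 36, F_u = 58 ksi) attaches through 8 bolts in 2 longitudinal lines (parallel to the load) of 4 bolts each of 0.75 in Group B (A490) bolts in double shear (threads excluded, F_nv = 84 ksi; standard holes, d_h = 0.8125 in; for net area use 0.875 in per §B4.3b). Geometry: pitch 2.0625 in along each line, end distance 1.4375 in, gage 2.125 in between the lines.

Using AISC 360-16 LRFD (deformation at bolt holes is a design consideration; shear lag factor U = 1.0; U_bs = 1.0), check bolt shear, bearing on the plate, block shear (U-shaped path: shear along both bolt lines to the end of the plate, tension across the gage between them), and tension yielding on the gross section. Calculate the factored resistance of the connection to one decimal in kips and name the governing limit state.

108.3 kips (gross-section yield governs)

Bolt shear: A_b = π(0.75)²/4 = 0.44179 in². φR_n = 0.75 × 84 × 0.44179 × 8 × 2 = 445.3 kips.
Bearing (0.5 in plate, F_u = 58 ksi): end bolts L_c = 1.4375 − 0.8125/2 = 1.03125, R_n = min(1.2×1.03125×0.5×58, 2.4×0.75×0.5×58) = 35.888 kips/bolt; interior L_c = 2.0625 − 0.8125 = 1.25, R_n = 43.5 kips/bolt. φR_n = 0.75 × (2×35.888 + 6×43.5) = 249.6 kips.
Block shear: shear path 2×[1.4375+3×2.0625] = 2×7.625 in, A_gv = 7.625, A_nv = 2×(7.625 − 3.5×0.875)×0.5 = 4.5625 in²; tension across gage: (2.125 − 1×0.875)×0.5 = 0.625 in². R_n = min(0.6×58×4.5625, 0.6×36×7.625) + 1.0×58×0.625 = min(158.78, 164.7) + 36.25 = 195.03 kips. φR_n = 0.75 × 195.03 = 146.3 kips.
Tension yield (gross): A_g = 6.6875×0.5 = 3.3438 in². φR_n = 0.90 × 36 × 3.3438 = 108.3 kips.
Governing: min(445.3, 249.6, 146.3, 108.3) = 108.3 kips → gross-section yield.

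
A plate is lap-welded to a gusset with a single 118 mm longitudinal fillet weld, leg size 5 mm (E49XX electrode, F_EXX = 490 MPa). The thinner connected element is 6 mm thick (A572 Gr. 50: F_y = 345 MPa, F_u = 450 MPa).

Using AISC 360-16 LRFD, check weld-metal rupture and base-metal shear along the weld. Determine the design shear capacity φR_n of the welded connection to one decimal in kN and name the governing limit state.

92.0 kN (weld metal governs)

Weld metal: throat = 0.707×5 = 3.535 mm, L = 118 mm. φR_n = 0.75 × 0.6 × 490 × 3.535 × 118 = 92.0 kN.
Base metal shear (6 mm plate): yield φR_n = 1.0×0.6×345×6×118 = 146.6 kN; rupture φR_n = 0.75×0.6×450×6×118 = 143.4 kN; take 143.4 kN (rupture).
Governing: min(92.0, 143.4) = 92.0 kN → weld metal.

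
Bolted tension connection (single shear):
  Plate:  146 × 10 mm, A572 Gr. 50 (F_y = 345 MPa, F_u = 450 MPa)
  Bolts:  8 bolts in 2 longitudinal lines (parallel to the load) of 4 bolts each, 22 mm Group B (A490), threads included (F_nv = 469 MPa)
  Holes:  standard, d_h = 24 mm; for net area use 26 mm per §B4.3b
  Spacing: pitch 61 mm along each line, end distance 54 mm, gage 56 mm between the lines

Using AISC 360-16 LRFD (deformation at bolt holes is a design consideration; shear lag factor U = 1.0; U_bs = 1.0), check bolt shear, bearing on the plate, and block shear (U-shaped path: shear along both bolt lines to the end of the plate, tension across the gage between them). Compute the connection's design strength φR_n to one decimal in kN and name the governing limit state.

Bolt shear: A_b = π(22)²/4 = 380.13 mm². φR_n = 0.75 × 469 × 380.13 × 8 × 1 = 1069.7 kN.
Bearing (10 mm plate, F_u = 450 MPa): end bolts L_c = 54 − 24/2 = 42, R_n = min(1.2×42×10×450, 2.4×22×10×450) = 226.8 kN/bolt; interior L_c = 61 − 24 = 37, R_n = 199.8 kN/bolt. φR_n = 0.75 × (2×226.8 + 6×199.8) = 1239.3 kN.
Block shear: shear path 2×[54+3×61] = 2×237 mm, A_gv = 4740, A_nv = 2×(237 − 3.5×26)×10 = 2920 mm²; tension across gage: (56 − 1×26)×10 = 300 mm². R_n = min(0.6×450×2920, 0.6×345×4740) + 1.0×450×300 = min(788.4, 981.18) + 135 = 923.4 kN. φR_n = 0.75 × 923.4 = 692.6 kN.
Governing: min(1069.7, 1239.3, 692.6) = 692.6 kN → block shear.

692.6 kN (block shear governs)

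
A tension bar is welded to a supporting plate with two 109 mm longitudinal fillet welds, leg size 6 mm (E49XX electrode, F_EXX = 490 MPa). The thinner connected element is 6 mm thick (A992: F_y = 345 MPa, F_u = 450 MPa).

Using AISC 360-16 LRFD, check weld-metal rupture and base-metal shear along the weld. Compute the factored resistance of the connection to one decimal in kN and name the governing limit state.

Weld metal: throat = 0.707×6 = 4.242 mm, L = 2×109 = 218 mm. φR_n = 0.75 × 0.6 × 490 × 4.242 × 218 = 203.9 kN.
Base metal shear (6 mm plate): yield φR_n = 1.0×0.6×345×6×218 = 270.8 kN; rupture φR_n = 0.75×0.6×450×6×218 = 264.9 kN; take 264.9 kN (rupture).
Governing: min(203.9, 264.9) = 203.9 kN → weld metal.

203.9 kN (weld metal governs)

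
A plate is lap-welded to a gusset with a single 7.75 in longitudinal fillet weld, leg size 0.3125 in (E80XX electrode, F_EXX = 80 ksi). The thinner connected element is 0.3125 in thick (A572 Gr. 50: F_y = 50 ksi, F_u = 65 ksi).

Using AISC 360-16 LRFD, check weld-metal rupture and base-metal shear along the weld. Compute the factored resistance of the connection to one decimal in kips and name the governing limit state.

61.6 kips (weld metal governs)

Weld metal: throat = 0.707×0.3125 = 0.22094 in, L = 7.75 in. φR_n = 0.75 × 0.6 × 80 × 0.22094 × 7.75 = 61.6 kips.
Base metal shear (0.3125 in plate): yield φR_n = 1.0×0.6×50×0.3125×7.75 = 72.7 kips; rupture φR_n = 0.75×0.6×65×0.3125×7.75 = 70.8 kips; take 70.8 kips (rupture).
Governing: min(61.6, 70.8) = 61.6 kips → weld metal.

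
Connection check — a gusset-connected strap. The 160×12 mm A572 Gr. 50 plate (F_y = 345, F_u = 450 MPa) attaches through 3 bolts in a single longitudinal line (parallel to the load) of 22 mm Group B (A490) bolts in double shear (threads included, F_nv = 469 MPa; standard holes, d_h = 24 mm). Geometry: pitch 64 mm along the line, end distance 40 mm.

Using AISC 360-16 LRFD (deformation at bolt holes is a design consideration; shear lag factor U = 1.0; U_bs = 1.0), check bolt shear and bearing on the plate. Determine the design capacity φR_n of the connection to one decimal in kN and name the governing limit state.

524.9 kN (bearing governs)

Bolt shear: A_b = π(22)²/4 = 380.13 mm². φR_n = 0.75 × 469 × 380.13 × 3 × 2 = 802.3 kN.
Bearing (12 mm plate, F_u = 450 MPa): end bolts L_c = 40 − 24/2 = 28, R_n = min(1.2×28×12×450, 2.4×22×12×450) = 181.44 kN/bolt; interior L_c = 64 − 24 = 40, R_n = 259.2 kN/bolt. φR_n = 0.75 × (1×181.44 + 2×259.2) = 524.9 kN.
Governing: min(802.3, 524.9) = 524.9 kN → bearing.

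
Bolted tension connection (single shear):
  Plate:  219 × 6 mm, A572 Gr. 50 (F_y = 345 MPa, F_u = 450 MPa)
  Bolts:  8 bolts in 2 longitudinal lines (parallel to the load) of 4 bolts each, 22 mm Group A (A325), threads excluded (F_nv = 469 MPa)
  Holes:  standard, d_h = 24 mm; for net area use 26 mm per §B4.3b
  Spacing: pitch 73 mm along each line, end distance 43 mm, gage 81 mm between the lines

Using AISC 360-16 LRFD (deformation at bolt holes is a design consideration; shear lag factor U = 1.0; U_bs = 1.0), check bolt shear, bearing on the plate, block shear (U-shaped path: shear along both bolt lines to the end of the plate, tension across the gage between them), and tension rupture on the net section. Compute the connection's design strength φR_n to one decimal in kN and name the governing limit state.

Bolt shear: A_b = π(22)²/4 = 380.13 mm². φR_n = 0.75 × 469 × 380.13 × 8 × 1 = 1069.7 kN.
Bearing (6 mm plate, F_u = 450 MPa): end bolts L_c = 43 − 24/2 = 31, R_n = min(1.2×31×6×450, 2.4×22×6×450) = 100.44 kN/bolt; interior L_c = 73 − 24 = 49, R_n = 142.56 kN/bolt. φR_n = 0.75 × (2×100.44 + 6×142.56) = 792.2 kN.
Block shear: shear path 2×[43+3×73] = 2×262 mm, A_gv = 3144, A_nv = 2×(262 − 3.5×26)×6 = 2052 mm²; tension across gage: (81 − 1×26)×6 = 330 mm². R_n = min(0.6×450×2052, 0.6×345×3144) + 1.0×450×330 = min(554.04, 650.81) + 148.5 = 702.54 kN. φR_n = 0.75 × 702.54 = 526.9 kN.
Tension rupture (net): A_n = (219 − 2×26)×6 = 1002 mm² (U = 1.0, A_e = A_n). φR_n = 0.75 × 450 × 1002 = 338.2 kN.
Governing: min(1069.7, 792.2, 526.9, 338.2) = 338.2 kN → net-section rupture.

338.2 kN (net-section rupture governs)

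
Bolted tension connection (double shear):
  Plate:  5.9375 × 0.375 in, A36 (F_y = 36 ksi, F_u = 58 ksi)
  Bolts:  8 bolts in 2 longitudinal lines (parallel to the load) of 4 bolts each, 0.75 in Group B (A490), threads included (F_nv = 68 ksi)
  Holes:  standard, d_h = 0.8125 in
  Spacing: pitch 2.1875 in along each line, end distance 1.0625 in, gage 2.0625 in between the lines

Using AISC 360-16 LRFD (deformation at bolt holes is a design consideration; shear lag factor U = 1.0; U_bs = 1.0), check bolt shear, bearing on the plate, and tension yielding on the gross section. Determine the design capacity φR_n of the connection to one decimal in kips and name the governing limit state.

Bolt shear: A_b = π(0.75)²/4 = 0.44179 in². φR_n = 0.75 × 68 × 0.44179 × 8 × 2 = 360.5 kips.
Bearing (0.375 in plate, F_u = 58 ksi): end bolts L_c = 1.0625 − 0.8125/2 = 0.65625, R_n = min(1.2×0.65625×0.375×58, 2.4×0.75×0.375×58) = 17.128 kips/bolt; interior L_c = 2.1875 − 0.8125 = 1.375, R_n = 35.888 kips/bolt. φR_n = 0.75 × (2×17.128 + 6×35.888) = 187.2 kips.
Tension yield (gross): A_g = 5.9375×0.375 = 2.2266 in². φR_n = 0.90 × 36 × 2.2266 = 72.1 kips.
Governing: min(360.5, 187.2, 72.1) = 72.1 kips → gross-section yield.

72.1 kips (gross-section yield governs)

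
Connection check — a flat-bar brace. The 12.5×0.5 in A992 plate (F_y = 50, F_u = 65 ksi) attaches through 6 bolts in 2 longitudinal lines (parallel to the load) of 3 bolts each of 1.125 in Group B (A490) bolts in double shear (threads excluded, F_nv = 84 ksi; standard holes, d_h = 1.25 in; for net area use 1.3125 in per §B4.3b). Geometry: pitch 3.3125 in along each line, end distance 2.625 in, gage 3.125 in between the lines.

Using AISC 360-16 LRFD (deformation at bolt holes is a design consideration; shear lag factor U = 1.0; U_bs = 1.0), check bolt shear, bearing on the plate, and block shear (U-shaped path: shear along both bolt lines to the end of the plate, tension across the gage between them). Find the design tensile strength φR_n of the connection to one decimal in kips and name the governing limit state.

Bolt shear: A_b = π(1.125)²/4 = 0.99402 in². φR_n = 0.75 × 84 × 0.99402 × 6 × 2 = 751.5 kips.
Bearing (0.5 in plate, F_u = 65 ksi): end bolts L_c = 2.625 − 1.25/2 = 2, R_n = min(1.2×2×0.5×65, 2.4×1.125×0.5×65) = 78 kips/bolt; interior L_c = 3.3125 − 1.25 = 2.0625, R_n = 80.438 kips/bolt. φR_n = 0.75 × (2×78 + 4×80.438) = 358.3 kips.
Block shear: shear path 2×[2.625+2×3.3125] = 2×9.25 in, A_gv = 9.25, A_nv = 2×(9.25 − 2.5×1.3125)×0.5 = 5.9688 in²; tension across gage: (3.125 − 1×1.3125)×0.5 = 0.90625 in². R_n = min(0.6×65×5.9688, 0.6×50×9.25) + 1.0×65×0.90625 = min(232.78, 277.5) + 58.906 = 291.69 kips. φR_n = 0.75 × 291.69 = 218.8 kips.
Governing: min(751.5, 358.3, 218.8) = 218.8 kips → block shear.

218.8 kips (block shear governs)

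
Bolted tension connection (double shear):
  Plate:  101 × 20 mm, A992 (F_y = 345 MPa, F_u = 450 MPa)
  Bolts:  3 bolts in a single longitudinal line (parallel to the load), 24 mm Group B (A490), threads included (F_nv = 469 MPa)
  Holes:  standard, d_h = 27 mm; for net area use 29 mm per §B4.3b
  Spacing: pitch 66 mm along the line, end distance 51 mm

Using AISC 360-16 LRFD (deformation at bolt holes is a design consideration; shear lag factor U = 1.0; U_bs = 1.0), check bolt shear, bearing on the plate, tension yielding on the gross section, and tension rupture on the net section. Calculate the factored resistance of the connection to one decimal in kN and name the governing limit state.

486.0 kN (net-section rupture governs)

Bolt shear: A_b = π(24)²/4 = 452.39 mm². φR_n = 0.75 × 469 × 452.39 × 3 × 2 = 954.8 kN.
Bearing (20 mm plate, F_u = 450 MPa): end bolts L_c = 51 − 27/2 = 37.5, R_n = min(1.2×37.5×20×450, 2.4×24×20×450) = 405 kN/bolt; interior L_c = 66 − 27 = 39, R_n = 421.2 kN/bolt. φR_n = 0.75 × (1×405 + 2×421.2) = 935.6 kN.
Tension yield (gross): A_g = 101×20 = 2020 mm². φR_n = 0.90 × 345 × 2020 = 627.2 kN.
Tension rupture (net): A_n = (101 − 1×29)×20 = 1440 mm² (U = 1.0, A_e = A_n). φR_n = 0.75 × 450 × 1440 = 486.0 kN.
Governing: min(954.8, 935.6, 627.2, 486.0) = 486.0 kN → net-section rupture.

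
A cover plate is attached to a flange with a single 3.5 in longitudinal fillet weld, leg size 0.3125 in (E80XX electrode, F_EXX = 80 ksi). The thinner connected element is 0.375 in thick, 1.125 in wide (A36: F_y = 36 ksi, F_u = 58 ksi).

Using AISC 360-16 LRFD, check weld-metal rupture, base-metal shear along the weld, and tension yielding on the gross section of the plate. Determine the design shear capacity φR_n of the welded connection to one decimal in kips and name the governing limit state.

13.7 kips (gross-section yield governs)

Weld metal: throat = 0.707×0.3125 = 0.22094 in, L = 3.5 in. φR_n = 0.75 × 0.6 × 80 × 0.22094 × 3.5 = 27.8 kips.
Base metal shear (0.375 in plate): yield φR_n = 1.0×0.6×36×0.375×3.5 = 28.4 kips; rupture φR_n = 0.75×0.6×58×0.375×3.5 = 34.3 kips; take 28.4 kips (yield).
Tension yield (gross): A_g = 1.125×0.375 = 0.42188 in². φR_n = 0.90 × 36 × 0.42188 = 13.7 kips.
Governing: min(27.8, 28.4, 13.7) = 13.7 kips → gross-section yield.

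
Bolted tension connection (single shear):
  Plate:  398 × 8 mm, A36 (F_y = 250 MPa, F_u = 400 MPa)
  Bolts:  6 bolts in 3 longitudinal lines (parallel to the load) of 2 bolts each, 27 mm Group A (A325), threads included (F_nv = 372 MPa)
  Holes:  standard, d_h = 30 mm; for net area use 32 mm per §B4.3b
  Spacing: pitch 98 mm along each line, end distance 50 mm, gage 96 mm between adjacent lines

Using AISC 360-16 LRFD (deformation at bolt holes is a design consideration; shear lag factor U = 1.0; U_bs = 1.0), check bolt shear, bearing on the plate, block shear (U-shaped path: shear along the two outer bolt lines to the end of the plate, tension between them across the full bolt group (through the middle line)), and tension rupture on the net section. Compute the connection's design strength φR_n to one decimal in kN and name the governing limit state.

Bolt shear: A_b = π(27)²/4 = 572.56 mm². φR_n = 0.75 × 372 × 572.56 × 6 × 1 = 958.5 kN.
Bearing (8 mm plate, F_u = 400 MPa): end bolts L_c = 50 − 30/2 = 35, R_n = min(1.2×35×8×400, 2.4×27×8×400) = 134.4 kN/bolt; interior L_c = 98 − 30 = 68, R_n = 207.36 kN/bolt. φR_n = 0.75 × (3×134.4 + 3×207.36) = 769.0 kN.
Block shear: shear path 2×[50+1×98] = 2×148 mm, A_gv = 2368, A_nv = 2×(148 − 1.5×32)×8 = 1600 mm²; tension across gage: (192 − 2×32)×8 = 1024 mm². R_n = min(0.6×400×1600, 0.6×250×2368) + 1.0×400×1024 = min(384, 355.2) + 409.6 = 764.8 kN. φR_n = 0.75 × 764.8 = 573.6 kN.
Tension rupture (net): A_n = (398 − 3×32)×8 = 2416 mm² (U = 1.0, A_e = A_n). φR_n = 0.75 × 400 × 2416 = 724.8 kN.
Governing: min(958.5, 769.0, 573.6, 724.8) = 573.6 kN → block shear.

573.6 kN (block shear governs)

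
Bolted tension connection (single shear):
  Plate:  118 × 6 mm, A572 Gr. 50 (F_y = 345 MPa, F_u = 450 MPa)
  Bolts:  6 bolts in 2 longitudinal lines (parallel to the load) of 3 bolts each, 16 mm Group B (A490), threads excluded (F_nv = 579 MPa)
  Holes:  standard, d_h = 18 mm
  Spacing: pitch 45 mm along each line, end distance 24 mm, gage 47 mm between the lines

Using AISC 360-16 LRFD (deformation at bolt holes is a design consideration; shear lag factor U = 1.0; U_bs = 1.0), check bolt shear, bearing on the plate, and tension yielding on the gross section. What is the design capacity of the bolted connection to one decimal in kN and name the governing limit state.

219.8 kN (gross-section yield governs)

Bolt shear: A_b = π(16)²/4 = 201.06 mm². φR_n = 0.75 × 579 × 201.06 × 6 × 1 = 523.9 kN.
Bearing (6 mm plate, F_u = 450 MPa): end bolts L_c = 24 − 18/2 = 15, R_n = min(1.2×15×6×450, 2.4×16×6×450) = 48.6 kN/bolt; interior L_c = 45 − 18 = 27, R_n = 87.48 kN/bolt. φR_n = 0.75 × (2×48.6 + 4×87.48) = 335.3 kN.
Tension yield (gross): A_g = 118×6 = 708 mm². φR_n = 0.90 × 345 × 708 = 219.8 kN.
Governing: min(523.9, 335.3, 219.8) = 219.8 kN → gross-section yield.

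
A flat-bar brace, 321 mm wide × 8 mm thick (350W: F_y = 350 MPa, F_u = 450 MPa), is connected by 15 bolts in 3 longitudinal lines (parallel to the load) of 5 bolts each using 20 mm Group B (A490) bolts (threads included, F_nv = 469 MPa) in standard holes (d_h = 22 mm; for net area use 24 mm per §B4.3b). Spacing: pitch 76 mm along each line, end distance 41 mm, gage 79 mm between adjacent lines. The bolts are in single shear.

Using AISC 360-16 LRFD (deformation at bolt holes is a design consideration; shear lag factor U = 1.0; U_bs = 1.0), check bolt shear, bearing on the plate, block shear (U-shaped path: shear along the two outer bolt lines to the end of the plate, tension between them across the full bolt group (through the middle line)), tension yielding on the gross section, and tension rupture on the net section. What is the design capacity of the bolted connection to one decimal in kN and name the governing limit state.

Bolt shear: A_b = π(20)²/4 = 314.16 mm². φR_n = 0.75 × 469 × 314.16 × 15 × 1 = 1657.6 kN.
Bearing (8 mm plate, F_u = 450 MPa): end bolts L_c = 41 − 22/2 = 30, R_n = min(1.2×30×8×450, 2.4×20×8×450) = 129.6 kN/bolt; interior L_c = 76 − 22 = 54, R_n = 172.8 kN/bolt. φR_n = 0.75 × (3×129.6 + 12×172.8) = 1846.8 kN.
Block shear: shear path 2×[41+4×76] = 2×345 mm, A_gv = 5520, A_nv = 2×(345 − 4.5×24)×8 = 3792 mm²; tension across gage: (158 − 2×24)×8 = 880 mm². R_n = min(0.6×450×3792, 0.6×350×5520) + 1.0×450×880 = min(1023.8, 1159.2) + 396 = 1419.8 kN. φR_n = 0.75 × 1419.8 = 1064.9 kN.
Tension yield (gross): A_g = 321×8 = 2568 mm². φR_n = 0.90 × 350 × 2568 = 808.9 kN.
Tension rupture (net): A_n = (321 − 3×24)×8 = 1992 mm² (U = 1.0, A_e = A_n). φR_n = 0.75 × 450 × 1992 = 672.3 kN.
Governing: min(1657.6, 1846.8, 1064.9, 808.9, 672.3) = 672.3 kN → net-section rupture.

672.3 kN (net-section rupture governs)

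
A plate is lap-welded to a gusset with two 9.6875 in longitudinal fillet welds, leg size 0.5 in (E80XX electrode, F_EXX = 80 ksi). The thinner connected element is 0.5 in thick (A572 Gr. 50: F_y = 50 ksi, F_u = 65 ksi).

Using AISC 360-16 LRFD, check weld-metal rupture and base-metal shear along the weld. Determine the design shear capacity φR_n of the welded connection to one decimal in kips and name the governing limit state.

246.6 kips (weld metal governs)

Weld metal: throat = 0.707×0.5 = 0.3535 in, L = 2×9.6875 = 19.375 in. φR_n = 0.75 × 0.6 × 80 × 0.3535 × 19.375 = 246.6 kips.
Base metal shear (0.5 in plate): yield φR_n = 1.0×0.6×50×0.5×19.375 = 290.6 kips; rupture φR_n = 0.75×0.6×65×0.5×19.375 = 283.4 kips; take 283.4 kips (rupture).
Governing: min(246.6, 283.4) = 246.6 kips → weld metal.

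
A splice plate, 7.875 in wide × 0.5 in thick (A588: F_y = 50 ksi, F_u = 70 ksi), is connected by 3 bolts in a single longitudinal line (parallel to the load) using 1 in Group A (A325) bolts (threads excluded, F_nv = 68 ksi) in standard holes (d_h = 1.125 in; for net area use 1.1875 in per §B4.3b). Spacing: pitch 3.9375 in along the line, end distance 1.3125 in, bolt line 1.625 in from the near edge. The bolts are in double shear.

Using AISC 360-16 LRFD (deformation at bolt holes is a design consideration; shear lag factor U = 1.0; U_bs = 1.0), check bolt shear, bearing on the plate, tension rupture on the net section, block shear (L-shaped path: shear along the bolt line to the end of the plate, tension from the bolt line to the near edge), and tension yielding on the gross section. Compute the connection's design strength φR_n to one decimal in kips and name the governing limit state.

Bolt shear: A_b = π(1)²/4 = 0.7854 in². φR_n = 0.75 × 68 × 0.7854 × 3 × 2 = 240.3 kips.
Bearing (0.5 in plate, F_u = 70 ksi): end bolts L_c = 1.3125 − 1.125/2 = 0.75, R_n = min(1.2×0.75×0.5×70, 2.4×1×0.5×70) = 31.5 kips/bolt; interior L_c = 3.9375 − 1.125 = 2.8125, R_n = 84 kips/bolt. φR_n = 0.75 × (1×31.5 + 2×84) = 149.6 kips.
Tension rupture (net): A_n = (7.875 − 1×1.1875)×0.5 = 3.3438 in² (U = 1.0, A_e = A_n). φR_n = 0.75 × 70 × 3.3438 = 175.5 kips.
Block shear: shear path 1×[1.3125+2×3.9375] = 1×9.1875 in, A_gv = 4.5938, A_nv = 1×(9.1875 − 2.5×1.1875)×0.5 = 3.1094 in²; tension to near edge: (1.625 − 0.5×1.1875)×0.5 = 0.51563 in². R_n = min(0.6×70×3.1094, 0.6×50×4.5938) + 1.0×70×0.51563 = min(130.59, 137.81) + 36.094 = 166.68 kips. φR_n = 0.75 × 166.68 = 125.0 kips.
Tension yield (gross): A_g = 7.875×0.5 = 3.9375 in². φR_n = 0.90 × 50 × 3.9375 = 177.2 kips.
Governing: min(240.3, 149.6, 175.5, 125.0, 177.2) = 125.0 kips → block shear.

125.0 kips (block shear governs)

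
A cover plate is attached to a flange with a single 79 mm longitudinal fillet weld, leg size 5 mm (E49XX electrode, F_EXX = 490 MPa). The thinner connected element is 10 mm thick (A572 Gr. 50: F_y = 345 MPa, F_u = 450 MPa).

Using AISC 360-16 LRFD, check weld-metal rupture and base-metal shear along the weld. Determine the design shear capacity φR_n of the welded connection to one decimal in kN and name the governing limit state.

Weld metal: throat = 0.707×5 = 3.535 mm, L = 79 mm. φR_n = 0.75 × 0.6 × 490 × 3.535 × 79 = 61.6 kN.
Base metal shear (10 mm plate): yield φR_n = 1.0×0.6×345×10×79 = 163.5 kN; rupture φR_n = 0.75×0.6×450×10×79 = 160.0 kN; take 160.0 kN (rupture).
Governing: min(61.6, 160.0) = 61.6 kN → weld metal.

61.6 kN (weld metal governs)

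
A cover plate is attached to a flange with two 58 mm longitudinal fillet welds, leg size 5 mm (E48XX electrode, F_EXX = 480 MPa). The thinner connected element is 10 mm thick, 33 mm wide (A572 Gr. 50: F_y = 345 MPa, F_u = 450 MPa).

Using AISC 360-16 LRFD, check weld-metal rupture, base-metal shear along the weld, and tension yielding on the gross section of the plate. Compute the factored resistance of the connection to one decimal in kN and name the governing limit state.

88.6 kN (weld metal governs)

Weld metal: throat = 0.707×5 = 3.535 mm, L = 2×58 = 116 mm. φR_n = 0.75 × 0.6 × 480 × 3.535 × 116 = 88.6 kN.
Base metal shear (10 mm plate): yield φR_n = 1.0×0.6×345×10×116 = 240.1 kN; rupture φR_n = 0.75×0.6×450×10×116 = 234.9 kN; take 234.9 kN (rupture).
Tension yield (gross): A_g = 33×10 = 330 mm². φR_n = 0.90 × 345 × 330 = 102.5 kN.
Governing: min(88.6, 234.9, 102.5) = 88.6 kN → weld metal.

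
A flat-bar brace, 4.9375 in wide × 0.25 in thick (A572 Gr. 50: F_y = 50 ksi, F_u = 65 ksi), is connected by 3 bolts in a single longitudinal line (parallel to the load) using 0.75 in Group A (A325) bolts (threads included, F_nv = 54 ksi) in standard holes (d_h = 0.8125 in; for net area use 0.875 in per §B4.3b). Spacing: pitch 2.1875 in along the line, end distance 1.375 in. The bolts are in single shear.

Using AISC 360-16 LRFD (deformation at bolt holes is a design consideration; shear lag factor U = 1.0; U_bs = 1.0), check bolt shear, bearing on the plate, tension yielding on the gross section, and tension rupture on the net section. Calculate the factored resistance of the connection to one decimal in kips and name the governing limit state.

49.5 kips (net-section rupture governs)

Bolt shear: A_b = π(0.75)²/4 = 0.44179 in². φR_n = 0.75 × 54 × 0.44179 × 3 × 1 = 53.7 kips.
Bearing (0.25 in plate, F_u = 65 ksi): end bolts L_c = 1.375 − 0.8125/2 = 0.96875, R_n = min(1.2×0.96875×0.25×65, 2.4×0.75×0.25×65) = 18.891 kips/bolt; interior L_c = 2.1875 − 0.8125 = 1.375, R_n = 26.813 kips/bolt. φR_n = 0.75 × (1×18.891 + 2×26.813) = 54.4 kips.
Tension yield (gross): A_g = 4.9375×0.25 = 1.2344 in². φR_n = 0.90 × 50 × 1.2344 = 55.5 kips.
Tension rupture (net): A_n = (4.9375 − 1×0.875)×0.25 = 1.0156 in² (U = 1.0, A_e = A_n). φR_n = 0.75 × 65 × 1.0156 = 49.5 kips.
Governing: min(53.7, 54.4, 55.5, 49.5) = 49.5 kips → net-section rupture.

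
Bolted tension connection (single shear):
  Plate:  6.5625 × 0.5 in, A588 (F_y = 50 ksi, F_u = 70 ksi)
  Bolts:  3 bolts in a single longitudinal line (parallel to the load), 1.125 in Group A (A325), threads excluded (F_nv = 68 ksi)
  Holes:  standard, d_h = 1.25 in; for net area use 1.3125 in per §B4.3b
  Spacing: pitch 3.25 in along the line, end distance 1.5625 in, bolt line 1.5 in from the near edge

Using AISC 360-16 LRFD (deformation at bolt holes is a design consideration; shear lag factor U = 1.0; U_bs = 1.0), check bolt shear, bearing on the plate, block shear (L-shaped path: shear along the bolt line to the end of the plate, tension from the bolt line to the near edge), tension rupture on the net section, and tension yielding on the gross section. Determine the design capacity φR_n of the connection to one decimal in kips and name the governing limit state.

97.5 kips (block shear governs)

Bolt shear: A_b = π(1.125)²/4 = 0.99402 in². φR_n = 0.75 × 68 × 0.99402 × 3 × 1 = 152.1 kips.
Bearing (0.5 in plate, F_u = 70 ksi): end bolts L_c = 1.5625 − 1.25/2 = 0.9375, R_n = min(1.2×0.9375×0.5×70, 2.4×1.125×0.5×70) = 39.375 kips/bolt; interior L_c = 3.25 − 1.25 = 2, R_n = 84 kips/bolt. φR_n = 0.75 × (1×39.375 + 2×84) = 155.5 kips.
Block shear: shear path 1×[1.5625+2×3.25] = 1×8.0625 in, A_gv = 4.0313, A_nv = 1×(8.0625 − 2.5×1.3125)×0.5 = 2.3906 in²; tension to near edge: (1.5 − 0.5×1.3125)×0.5 = 0.42188 in². R_n = min(0.6×70×2.3906, 0.6×50×4.0313) + 1.0×70×0.42188 = min(100.41, 120.94) + 29.532 = 129.94 kips. φR_n = 0.75 × 129.94 = 97.5 kips.
Tension rupture (net): A_n = (6.5625 − 1×1.3125)×0.5 = 2.625 in² (U = 1.0, A_e = A_n). φR_n = 0.75 × 70 × 2.625 = 137.8 kips.
Tension yield (gross): A_g = 6.5625×0.5 = 3.2813 in². φR_n = 0.90 × 50 × 3.2813 = 147.7 kips.
Governing: min(152.1, 155.5, 97.5, 137.8, 147.7) = 97.5 kips → block shear.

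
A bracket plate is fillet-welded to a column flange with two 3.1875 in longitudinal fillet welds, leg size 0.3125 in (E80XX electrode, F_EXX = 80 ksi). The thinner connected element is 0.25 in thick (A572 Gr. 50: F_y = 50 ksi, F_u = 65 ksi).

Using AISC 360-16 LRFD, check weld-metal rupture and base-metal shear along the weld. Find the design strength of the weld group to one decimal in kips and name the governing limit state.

46.6 kips (base-metal shear governs)

Weld metal: throat = 0.707×0.3125 = 0.22094 in, L = 2×3.1875 = 6.375 in. φR_n = 0.75 × 0.6 × 80 × 0.22094 × 6.375 = 50.7 kips.
Base metal shear (0.25 in plate): yield φR_n = 1.0×0.6×50×0.25×6.375 = 47.8 kips; rupture φR_n = 0.75×0.6×65×0.25×6.375 = 46.6 kips; take 46.6 kips (rupture).
Governing: min(50.7, 46.6) = 46.6 kips → base-metal shear.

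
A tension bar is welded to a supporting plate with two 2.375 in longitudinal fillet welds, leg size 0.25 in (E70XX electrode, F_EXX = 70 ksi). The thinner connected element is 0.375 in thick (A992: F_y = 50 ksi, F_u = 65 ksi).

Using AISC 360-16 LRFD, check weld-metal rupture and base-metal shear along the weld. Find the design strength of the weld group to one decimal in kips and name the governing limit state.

Weld metal: throat = 0.707×0.25 = 0.17675 in, L = 2×2.375 = 4.75 in. φR_n = 0.75 × 0.6 × 70 × 0.17675 × 4.75 = 26.4 kips.
Base metal shear (0.375 in plate): yield φR_n = 1.0×0.6×50×0.375×4.75 = 53.4 kips; rupture φR_n = 0.75×0.6×65×0.375×4.75 = 52.1 kips; take 52.1 kips (rupture).
Governing: min(26.4, 52.1) = 26.4 kips → weld metal.

26.4 kips (weld metal governs)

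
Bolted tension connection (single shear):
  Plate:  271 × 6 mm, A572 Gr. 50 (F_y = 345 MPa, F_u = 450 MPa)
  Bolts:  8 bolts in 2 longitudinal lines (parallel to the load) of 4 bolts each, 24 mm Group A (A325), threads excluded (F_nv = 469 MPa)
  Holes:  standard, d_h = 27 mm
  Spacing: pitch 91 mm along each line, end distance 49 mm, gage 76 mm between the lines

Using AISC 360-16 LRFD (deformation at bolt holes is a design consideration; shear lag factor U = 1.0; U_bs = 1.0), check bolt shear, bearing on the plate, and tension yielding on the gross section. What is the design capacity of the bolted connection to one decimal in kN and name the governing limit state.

Bolt shear: A_b = π(24)²/4 = 452.39 mm². φR_n = 0.75 × 469 × 452.39 × 8 × 1 = 1273.0 kN.
Bearing (6 mm plate, F_u = 450 MPa): end bolts L_c = 49 − 27/2 = 35.5, R_n = min(1.2×35.5×6×450, 2.4×24×6×450) = 115.02 kN/bolt; interior L_c = 91 − 27 = 64, R_n = 155.52 kN/bolt. φR_n = 0.75 × (2×115.02 + 6×155.52) = 872.4 kN.
Tension yield (gross): A_g = 271×6 = 1626 mm². φR_n = 0.90 × 345 × 1626 = 504.9 kN.
Governing: min(1273.0, 872.4, 504.9) = 504.9 kN → gross-section yield.

504.9 kN (gross-section yield governs)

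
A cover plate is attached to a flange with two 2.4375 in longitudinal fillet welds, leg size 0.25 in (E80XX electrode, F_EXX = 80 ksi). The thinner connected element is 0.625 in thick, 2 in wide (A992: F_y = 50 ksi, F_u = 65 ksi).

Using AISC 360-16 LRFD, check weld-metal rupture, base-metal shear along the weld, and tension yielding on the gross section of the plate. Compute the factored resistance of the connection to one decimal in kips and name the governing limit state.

31.0 kips (weld metal governs)

Weld metal: throat = 0.707×0.25 = 0.17675 in, L = 2×2.4375 = 4.875 in. φR_n = 0.75 × 0.6 × 80 × 0.17675 × 4.875 = 31.0 kips.
Base metal shear (0.625 in plate): yield φR_n = 1.0×0.6×50×0.625×4.875 = 91.4 kips; rupture φR_n = 0.75×0.6×65×0.625×4.875 = 89.1 kips; take 89.1 kips (rupture).
Tension yield (gross): A_g = 2×0.625 = 1.25 in². φR_n = 0.90 × 50 × 1.25 = 56.3 kips.
Governing: min(31.0, 89.1, 56.3) = 31.0 kips → weld metal.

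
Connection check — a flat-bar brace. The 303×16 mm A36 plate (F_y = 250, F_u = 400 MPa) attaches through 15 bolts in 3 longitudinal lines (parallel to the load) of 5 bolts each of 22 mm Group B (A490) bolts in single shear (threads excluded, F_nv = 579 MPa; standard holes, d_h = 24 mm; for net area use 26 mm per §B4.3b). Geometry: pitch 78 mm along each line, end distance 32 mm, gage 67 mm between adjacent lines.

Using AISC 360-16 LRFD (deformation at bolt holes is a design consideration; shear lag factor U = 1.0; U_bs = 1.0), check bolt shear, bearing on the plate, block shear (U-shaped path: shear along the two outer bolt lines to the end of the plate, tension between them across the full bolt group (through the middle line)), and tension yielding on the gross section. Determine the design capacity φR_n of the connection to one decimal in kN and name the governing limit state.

Bolt shear: A_b = π(22)²/4 = 380.13 mm². φR_n = 0.75 × 579 × 380.13 × 15 × 1 = 2476.1 kN.
Bearing (16 mm plate, F_u = 400 MPa): end bolts L_c = 32 − 24/2 = 20, R_n = min(1.2×20×16×400, 2.4×22×16×400) = 153.6 kN/bolt; interior L_c = 78 − 24 = 54, R_n = 337.92 kN/bolt. φR_n = 0.75 × (3×153.6 + 12×337.92) = 3386.9 kN.
Block shear: shear path 2×[32+4×78] = 2×344 mm, A_gv = 11008, A_nv = 2×(344 − 4.5×26)×16 = 7264 mm²; tension across gage: (134 − 2×26)×16 = 1312 mm². R_n = min(0.6×400×7264, 0.6×250×11008) + 1.0×400×1312 = min(1743.4, 1651.2) + 524.8 = 2176 kN. φR_n = 0.75 × 2176 = 1632.0 kN.
Tension yield (gross): A_g = 303×16 = 4848 mm². φR_n = 0.90 × 250 × 4848 = 1090.8 kN.
Governing: min(2476.1, 3386.9, 1632.0, 1090.8) = 1090.8 kN → gross-section yield.

1090.8 kN (gross-section yield governs)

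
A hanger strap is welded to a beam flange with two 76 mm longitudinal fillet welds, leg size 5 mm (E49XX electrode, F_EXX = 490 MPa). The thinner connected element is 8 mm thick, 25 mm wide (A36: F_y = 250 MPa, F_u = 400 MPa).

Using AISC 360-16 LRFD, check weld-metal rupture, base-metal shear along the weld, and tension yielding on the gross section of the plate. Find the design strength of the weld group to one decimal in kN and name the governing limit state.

Weld metal: throat = 0.707×5 = 3.535 mm, L = 2×76 = 152 mm. φR_n = 0.75 × 0.6 × 490 × 3.535 × 152 = 118.5 kN.
Base metal shear (8 mm plate): yield φR_n = 1.0×0.6×250×8×152 = 182.4 kN; rupture φR_n = 0.75×0.6×400×8×152 = 218.9 kN; take 182.4 kN (yield).
Tension yield (gross): A_g = 25×8 = 200 mm². φR_n = 0.90 × 250 × 200 = 45.0 kN.
Governing: min(118.5, 182.4, 45.0) = 45.0 kN → gross-section yield.

45.0 kN (gross-section yield governs)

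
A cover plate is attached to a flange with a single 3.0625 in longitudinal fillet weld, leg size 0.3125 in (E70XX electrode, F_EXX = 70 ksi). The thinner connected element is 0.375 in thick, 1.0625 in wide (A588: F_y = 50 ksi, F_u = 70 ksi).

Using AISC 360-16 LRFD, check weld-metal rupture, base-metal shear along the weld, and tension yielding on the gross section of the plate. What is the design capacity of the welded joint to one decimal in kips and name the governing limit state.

Weld metal: throat = 0.707×0.3125 = 0.22094 in, L = 3.0625 in. φR_n = 0.75 × 0.6 × 70 × 0.22094 × 3.0625 = 21.3 kips.
Base metal shear (0.375 in plate): yield φR_n = 1.0×0.6×50×0.375×3.0625 = 34.5 kips; rupture φR_n = 0.75×0.6×70×0.375×3.0625 = 36.2 kips; take 34.5 kips (yield).
Tension yield (gross): A_g = 1.0625×0.375 = 0.39844 in². φR_n = 0.90 × 50 × 0.39844 = 17.9 kips.
Governing: min(21.3, 34.5, 17.9) = 17.9 kips → gross-section yield.

17.9 kips (gross-section yield governs)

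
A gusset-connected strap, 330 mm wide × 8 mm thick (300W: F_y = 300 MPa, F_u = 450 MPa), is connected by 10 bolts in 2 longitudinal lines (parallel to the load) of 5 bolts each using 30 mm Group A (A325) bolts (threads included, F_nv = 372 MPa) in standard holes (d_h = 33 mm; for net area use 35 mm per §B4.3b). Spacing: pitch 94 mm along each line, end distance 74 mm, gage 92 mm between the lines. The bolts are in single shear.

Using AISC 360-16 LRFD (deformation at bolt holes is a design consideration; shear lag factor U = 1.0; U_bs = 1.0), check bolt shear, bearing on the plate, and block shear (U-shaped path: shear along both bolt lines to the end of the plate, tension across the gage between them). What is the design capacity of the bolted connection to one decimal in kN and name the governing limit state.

1101.6 kN (block shear governs)

Bolt shear: A_b = π(30)²/4 = 706.86 mm². φR_n = 0.75 × 372 × 706.86 × 10 × 1 = 1972.1 kN.
Bearing (8 mm plate, F_u = 450 MPa): end bolts L_c = 74 − 33/2 = 57.5, R_n = min(1.2×57.5×8×450, 2.4×30×8×450) = 248.4 kN/bolt; interior L_c = 94 − 33 = 61, R_n = 259.2 kN/bolt. φR_n = 0.75 × (2×248.4 + 8×259.2) = 1927.8 kN.
Block shear: shear path 2×[74+4×94] = 2×450 mm, A_gv = 7200, A_nv = 2×(450 − 4.5×35)×8 = 4680 mm²; tension across gage: (92 − 1×35)×8 = 456 mm². R_n = min(0.6×450×4680, 0.6×300×7200) + 1.0×450×456 = min(1263.6, 1296) + 205.2 = 1468.8 kN. φR_n = 0.75 × 1468.8 = 1101.6 kN.
Governing: min(1972.1, 1927.8, 1101.6) = 1101.6 kN → block shear.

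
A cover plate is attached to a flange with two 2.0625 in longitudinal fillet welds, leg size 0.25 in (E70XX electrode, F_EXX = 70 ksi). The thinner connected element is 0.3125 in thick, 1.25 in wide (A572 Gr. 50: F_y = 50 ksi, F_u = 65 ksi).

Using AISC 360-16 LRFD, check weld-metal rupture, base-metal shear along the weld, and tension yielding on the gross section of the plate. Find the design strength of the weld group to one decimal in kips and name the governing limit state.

17.6 kips (gross-section yield governs)

Weld metal: throat = 0.707×0.25 = 0.17675 in, L = 2×2.0625 = 4.125 in. φR_n = 0.75 × 0.6 × 70 × 0.17675 × 4.125 = 23.0 kips.
Base metal shear (0.3125 in plate): yield φR_n = 1.0×0.6×50×0.3125×4.125 = 38.7 kips; rupture φR_n = 0.75×0.6×65×0.3125×4.125 = 37.7 kips; take 37.7 kips (rupture).
Tension yield (gross): A_g = 1.25×0.3125 = 0.39063 in². φR_n = 0.90 × 50 × 0.39063 = 17.6 kips.
Governing: min(23.0, 37.7, 17.6) = 17.6 kips → gross-section yield.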